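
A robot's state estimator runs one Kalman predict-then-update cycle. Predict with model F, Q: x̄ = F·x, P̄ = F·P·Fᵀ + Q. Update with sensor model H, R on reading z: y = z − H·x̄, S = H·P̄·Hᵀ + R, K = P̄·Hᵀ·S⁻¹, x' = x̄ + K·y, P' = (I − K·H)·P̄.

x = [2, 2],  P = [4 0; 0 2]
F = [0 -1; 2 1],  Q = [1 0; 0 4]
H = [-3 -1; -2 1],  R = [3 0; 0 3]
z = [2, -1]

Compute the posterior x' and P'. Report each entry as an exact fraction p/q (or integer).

x̄ = F·x = [-2, 6]
P̄ = F·P·Fᵀ + Q = [3 -2; -2 22]
y = z − H·x̄ = [2, -11]
S = H·P̄·Hᵀ + R = [40 -2; -2 45]
K = P̄·Hᵀ·S⁻¹ = [-331/1796 -167/898; -167/449 252/449]
x' = x̄ + K·y = [-145/449, -412/449]
P' = (I − K·H)·P̄ = [399/1796 -51/449; -51/449 654/449]

x' = [-145/449, -412/449]
P' = [399/1796 -51/449; -51/449 654/449]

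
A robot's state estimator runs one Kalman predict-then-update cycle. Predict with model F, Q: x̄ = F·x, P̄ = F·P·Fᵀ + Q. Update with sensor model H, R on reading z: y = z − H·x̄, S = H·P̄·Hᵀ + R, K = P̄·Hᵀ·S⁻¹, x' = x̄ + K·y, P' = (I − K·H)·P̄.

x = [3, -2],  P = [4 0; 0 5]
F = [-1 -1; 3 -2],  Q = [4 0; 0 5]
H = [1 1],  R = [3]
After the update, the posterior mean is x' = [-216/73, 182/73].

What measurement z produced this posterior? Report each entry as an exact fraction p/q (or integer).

z = [-1]

x̄ = F·x = [-1, 13]
P̄ = F·P·Fᵀ + Q = [13 -2; -2 61]
S = H·P̄·Hᵀ + R = [73]
K = P̄·Hᵀ·S⁻¹ = [11/73; 59/73]
x' − x̄ = [-143/73, -767/73] = K·y
y = (KᵀK)⁻¹·Kᵀ·(x' − x̄) = [-13]
z = y + H·x̄ = [-13] + [12] = [-1]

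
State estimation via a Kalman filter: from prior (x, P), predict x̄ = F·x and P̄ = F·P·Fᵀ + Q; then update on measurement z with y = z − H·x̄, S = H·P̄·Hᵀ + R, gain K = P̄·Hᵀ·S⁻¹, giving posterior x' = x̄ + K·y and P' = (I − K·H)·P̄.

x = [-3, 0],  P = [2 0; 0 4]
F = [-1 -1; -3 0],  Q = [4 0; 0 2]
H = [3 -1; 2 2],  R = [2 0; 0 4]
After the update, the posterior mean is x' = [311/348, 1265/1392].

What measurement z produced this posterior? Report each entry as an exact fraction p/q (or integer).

x̄ = F·x = [3, 9]
P̄ = F·P·Fᵀ + Q = [10 6; 6 20]
S = H·P̄·Hᵀ + R = [76 44; 44 172]
K = P̄·Hᵀ·S⁻¹ = [85/348 43/348; -329/1392 505/1392]
x' − x̄ = [-733/348, -11263/1392] = K·y
y = (KᵀK)⁻¹·Kᵀ·(x' − x̄) = [2, -21]
z = y + H·x̄ = [2, -21] + [0, 24] = [2, 3]

z = [2, 3]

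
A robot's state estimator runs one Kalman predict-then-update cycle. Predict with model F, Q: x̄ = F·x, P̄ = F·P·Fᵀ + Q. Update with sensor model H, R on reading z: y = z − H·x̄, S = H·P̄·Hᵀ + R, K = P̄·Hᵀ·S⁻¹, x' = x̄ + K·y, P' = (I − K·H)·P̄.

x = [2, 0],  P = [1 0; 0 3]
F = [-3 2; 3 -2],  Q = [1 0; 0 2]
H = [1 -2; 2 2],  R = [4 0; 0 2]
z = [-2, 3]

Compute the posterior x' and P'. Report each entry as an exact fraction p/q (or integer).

x' = [35/698, 1673/1396]
P' = [217/349 -237/698; -237/698 677/1396]

x̄ = F·x = [-6, 6]
P̄ = F·P·Fᵀ + Q = [22 -21; -21 23]
y = z − H·x̄ = [16, 3]
S = H·P̄·Hᵀ + R = [202 -6; -6 14]
K = P̄·Hᵀ·S⁻¹ = [227/698 197/698; -457/1396 203/1396]
x' = x̄ + K·y = [35/698, 1673/1396]
P' = (I − K·H)·P̄ = [217/349 -237/698; -237/698 677/1396]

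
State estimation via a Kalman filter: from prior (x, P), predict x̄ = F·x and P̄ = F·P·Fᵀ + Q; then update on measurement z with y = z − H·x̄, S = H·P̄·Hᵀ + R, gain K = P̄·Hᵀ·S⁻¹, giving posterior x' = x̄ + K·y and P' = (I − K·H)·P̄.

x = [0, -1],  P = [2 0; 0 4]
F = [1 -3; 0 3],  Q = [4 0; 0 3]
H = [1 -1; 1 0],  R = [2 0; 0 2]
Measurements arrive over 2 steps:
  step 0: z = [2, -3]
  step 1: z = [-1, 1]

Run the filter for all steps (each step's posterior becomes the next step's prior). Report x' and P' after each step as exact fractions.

step 0: x̄ = F·x = [3, -3]
step 0: P̄ = F·P·Fᵀ + Q = [42 -36; -36 39]
step 0: y = z − H·x̄ = [-4, -6]
step 0: S = H·P̄·Hᵀ + R = [155 78; 78 44]
step 0: K = P̄·Hᵀ·S⁻¹ = [39/184 213/368; -123/184 135/368]
step 0: x' = x̄ + K·y = [-243/184, -465/184]
step 0: P' = (I − K·H)·P̄ = [213/184 135/184; 135/184 381/184]
step 1: x̄ = F·x = [144/23, -1395/184]
step 1: P̄ = F·P·Fᵀ + Q = [446/23 -378/23; -378/23 3981/184]
step 1: y = z − H·x̄ = [-2731/184, -121/23]
step 1: S = H·P̄·Hᵀ + R = [13965/184 824/23; 824/23 492/23]
step 1: K = P̄·Hᵀ·S⁻¹ = [3296/15641 17317/31282; -10377/15641 10725/31282]
step 1: x' = x̄ + K·y = [6909/31282, 14451/31282]
step 1: P' = (I − K·H)·P̄ = [17317/15641 10725/15641; 10725/15641 31479/15641]

step 0: x' = [-243/184, -465/184], P' = [213/184 135/184; 135/184 381/184]
step 1: x' = [6909/31282, 14451/31282], P' = [17317/15641 10725/15641; 10725/15641 31479/15641]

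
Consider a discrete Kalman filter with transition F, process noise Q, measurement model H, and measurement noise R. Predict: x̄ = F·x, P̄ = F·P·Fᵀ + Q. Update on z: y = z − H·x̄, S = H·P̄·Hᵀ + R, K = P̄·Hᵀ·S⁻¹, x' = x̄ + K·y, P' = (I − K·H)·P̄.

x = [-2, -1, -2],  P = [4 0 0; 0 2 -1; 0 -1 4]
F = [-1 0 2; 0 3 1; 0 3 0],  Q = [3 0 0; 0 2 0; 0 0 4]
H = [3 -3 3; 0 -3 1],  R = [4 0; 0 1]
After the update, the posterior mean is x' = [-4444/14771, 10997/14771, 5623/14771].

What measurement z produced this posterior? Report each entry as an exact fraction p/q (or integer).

x̄ = F·x = [-2, -5, -3]
P̄ = F·P·Fᵀ + Q = [23 2 -6; 2 18 15; -6 15 22]
S = H·P̄·Hᵀ + R = [157 12; 12 95]
K = P̄·Hᵀ·S⁻¹ = [4419/14771 -2424/14771; 183/14771 -6087/14771; 561/14771 -3647/14771]
x' − x̄ = [25098/14771, 84852/14771, 49936/14771] = K·y
y = (KᵀK)⁻¹·Kᵀ·(x' − x̄) = [-2, -14]
z = y + H·x̄ = [-2, -14] + [0, 12] = [-2, -2]

z = [-2, -2]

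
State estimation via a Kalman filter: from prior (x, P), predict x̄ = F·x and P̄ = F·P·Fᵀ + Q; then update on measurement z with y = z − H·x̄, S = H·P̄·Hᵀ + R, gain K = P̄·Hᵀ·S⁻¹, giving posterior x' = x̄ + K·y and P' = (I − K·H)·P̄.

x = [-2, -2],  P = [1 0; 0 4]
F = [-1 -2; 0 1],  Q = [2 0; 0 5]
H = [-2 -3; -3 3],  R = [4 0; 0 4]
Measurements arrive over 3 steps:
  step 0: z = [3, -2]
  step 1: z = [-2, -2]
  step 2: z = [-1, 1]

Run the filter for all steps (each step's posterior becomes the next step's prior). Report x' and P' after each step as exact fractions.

step 0: x' = [-1383/25919, -20461/25919], P' = [8008/25919 1156/25919; 1156/25919 5708/25919]
step 1: x' = [49854524/58083251, 6336596/58083251], P' = [16885384/58083251 2597252/58083251; 2597252/58083251 12773012/58083251]
step 2: x' = [-12920924364/129478437199, 39137203609/129478437199], P' = [37621345704/129478437199 5785700820/129478437199; 5785700820/129478437199 28472517924/129478437199]

step 0: x̄ = F·x = [6, -2]
step 0: P̄ = F·P·Fᵀ + Q = [19 -8; -8 9]
step 0: y = z − H·x̄ = [9, 22]
step 0: S = H·P̄·Hᵀ + R = [65 9; 9 400]
step 0: K = P̄·Hᵀ·S⁻¹ = [-4871/25919 -5139/25919; -4859/25919 3414/25919]
step 0: x' = x̄ + K·y = [-1383/25919, -20461/25919]
step 0: P' = (I − K·H)·P̄ = [8008/25919 1156/25919; 1156/25919 5708/25919]
step 1: x̄ = F·x = [42305/25919, -20461/25919]
step 1: P̄ = F·P·Fᵀ + Q = [87302/25919 -12572/25919; -12572/25919 135303/25919]
step 1: y = z − H·x̄ = [-28611/25919, 136460/25919]
step 1: S = H·P̄·Hᵀ + R = [1519747/25919 -731631/25919; -731631/25919 2333417/25919]
step 1: K = P̄·Hᵀ·S⁻¹ = [-10390631/58083251 -10716099/58083251; -10878385/58083251 7631820/58083251]
step 1: x' = x̄ + K·y = [49854524/58083251, 6336596/58083251]
step 1: P' = (I − K·H)·P̄ = [16885384/58083251 2597252/58083251; 2597252/58083251 12773012/58083251]
step 2: x̄ = F·x = [-62527716/58083251, 6336596/58083251]
step 2: P̄ = F·P·Fᵀ + Q = [194532942/58083251 -28143276/58083251; -28143276/58083251 303189267/58083251]
step 2: y = z − H·x̄ = [-164128895/58083251, -148509685/58083251]
step 2: S = H·P̄·Hᵀ + R = [3401448863/58083251 -1645935579/58083251; -1645935579/58083251 5218411853/58083251]
step 2: K = P̄·Hᵀ·S⁻¹ = [-23149948467/129478437199 -23876733663/129478437199; -24247238853/129478437199 17015112828/129478437199]
step 2: x' = x̄ + K·y = [-12920924364/129478437199, 39137203609/129478437199]
step 2: P' = (I − K·H)·P̄ = [37621345704/129478437199 5785700820/129478437199; 5785700820/129478437199 28472517924/129478437199]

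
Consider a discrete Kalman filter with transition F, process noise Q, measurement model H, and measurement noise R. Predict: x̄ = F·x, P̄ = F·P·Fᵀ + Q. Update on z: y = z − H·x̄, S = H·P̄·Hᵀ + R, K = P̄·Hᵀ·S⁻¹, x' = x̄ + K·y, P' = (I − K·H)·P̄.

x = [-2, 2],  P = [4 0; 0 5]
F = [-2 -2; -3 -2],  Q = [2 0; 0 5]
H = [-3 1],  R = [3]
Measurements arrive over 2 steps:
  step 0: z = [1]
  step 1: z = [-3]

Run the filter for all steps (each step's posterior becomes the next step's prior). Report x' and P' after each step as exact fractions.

step 0: x̄ = F·x = [0, 2]
step 0: P̄ = F·P·Fᵀ + Q = [38 44; 44 61]
step 0: y = z − H·x̄ = [-1]
step 0: S = H·P̄·Hᵀ + R = [142]
step 0: K = P̄·Hᵀ·S⁻¹ = [-35/71; -1/2]
step 0: x' = x̄ + K·y = [35/71, 5/2]
step 0: P' = (I − K·H)·P̄ = [248/71 9; 9 51/2]
step 1: x̄ = F·x = [-425/71, -460/71]
step 1: P̄ = F·P·Fᵀ + Q = [13488/71 15120/71; 15120/71 17497/71]
step 1: y = z − H·x̄ = [-1028/71]
step 1: S = H·P̄·Hᵀ + R = [48382/71]
step 1: K = P̄·Hᵀ·S⁻¹ = [-12672/24191; -1639/2846]
step 1: x' = x̄ + K·y = [38671/24191, 2646/1423]
step 1: P' = (I − K·H)·P̄ = [72240/24191 10512/1423; 10512/1423 58155/2846]

step 0: x' = [35/71, 5/2], P' = [248/71 9; 9 51/2]
step 1: x' = [38671/24191, 2646/1423], P' = [72240/24191 10512/1423; 10512/1423 58155/2846]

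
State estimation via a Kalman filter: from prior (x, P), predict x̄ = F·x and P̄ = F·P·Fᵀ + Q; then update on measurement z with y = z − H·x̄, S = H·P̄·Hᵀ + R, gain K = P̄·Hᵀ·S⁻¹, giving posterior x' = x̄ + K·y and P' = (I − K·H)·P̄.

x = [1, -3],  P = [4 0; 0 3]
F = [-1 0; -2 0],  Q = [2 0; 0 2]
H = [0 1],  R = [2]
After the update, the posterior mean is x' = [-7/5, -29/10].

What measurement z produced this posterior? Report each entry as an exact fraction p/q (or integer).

z = [-3]

x̄ = F·x = [-1, -2]
P̄ = F·P·Fᵀ + Q = [6 8; 8 18]
S = H·P̄·Hᵀ + R = [20]
K = P̄·Hᵀ·S⁻¹ = [2/5; 9/10]
x' − x̄ = [-2/5, -9/10] = K·y
y = (KᵀK)⁻¹·Kᵀ·(x' − x̄) = [-1]
z = y + H·x̄ = [-1] + [-2] = [-3]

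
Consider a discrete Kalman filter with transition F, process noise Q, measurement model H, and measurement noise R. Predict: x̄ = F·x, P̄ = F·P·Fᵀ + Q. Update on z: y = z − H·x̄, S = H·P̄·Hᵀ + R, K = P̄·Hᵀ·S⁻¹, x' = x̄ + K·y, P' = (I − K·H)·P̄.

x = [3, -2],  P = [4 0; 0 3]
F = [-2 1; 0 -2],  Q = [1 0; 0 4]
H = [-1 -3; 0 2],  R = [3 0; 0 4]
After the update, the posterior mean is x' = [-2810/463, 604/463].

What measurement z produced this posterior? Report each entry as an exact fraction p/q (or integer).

x̄ = F·x = [-8, 4]
P̄ = F·P·Fᵀ + Q = [20 -6; -6 16]
S = H·P̄·Hᵀ + R = [131 -84; -84 68]
K = P̄·Hᵀ·S⁻¹ = [-286/463 -435/463; -42/463 166/463]
x' − x̄ = [894/463, -1248/463] = K·y
y = (KᵀK)⁻¹·Kᵀ·(x' − x̄) = [6, -6]
z = y + H·x̄ = [6, -6] + [-4, 8] = [2, 2]

z = [2, 2]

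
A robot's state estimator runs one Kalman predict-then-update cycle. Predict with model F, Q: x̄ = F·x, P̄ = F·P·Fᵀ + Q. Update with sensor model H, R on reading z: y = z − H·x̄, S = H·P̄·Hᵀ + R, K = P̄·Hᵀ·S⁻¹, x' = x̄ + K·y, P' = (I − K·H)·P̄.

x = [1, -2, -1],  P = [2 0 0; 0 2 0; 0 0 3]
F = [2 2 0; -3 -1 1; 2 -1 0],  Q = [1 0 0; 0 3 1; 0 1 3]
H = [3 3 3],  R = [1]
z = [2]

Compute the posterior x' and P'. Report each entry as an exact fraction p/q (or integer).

x̄ = F·x = [-2, -2, 4]
P̄ = F·P·Fᵀ + Q = [17 -16 4; -16 26 -9; 4 -9 13]
y = z − H·x̄ = [2]
S = H·P̄·Hᵀ + R = [127]
K = P̄·Hᵀ·S⁻¹ = [15/127; 3/127; 24/127]
x' = x̄ + K·y = [-224/127, -248/127, 556/127]
P' = (I − K·H)·P̄ = [1934/127 -2077/127 148/127; -2077/127 3293/127 -1215/127; 148/127 -1215/127 1075/127]

x' = [-224/127, -248/127, 556/127]
P' = [1934/127 -2077/127 148/127; -2077/127 3293/127 -1215/127; 148/127 -1215/127 1075/127]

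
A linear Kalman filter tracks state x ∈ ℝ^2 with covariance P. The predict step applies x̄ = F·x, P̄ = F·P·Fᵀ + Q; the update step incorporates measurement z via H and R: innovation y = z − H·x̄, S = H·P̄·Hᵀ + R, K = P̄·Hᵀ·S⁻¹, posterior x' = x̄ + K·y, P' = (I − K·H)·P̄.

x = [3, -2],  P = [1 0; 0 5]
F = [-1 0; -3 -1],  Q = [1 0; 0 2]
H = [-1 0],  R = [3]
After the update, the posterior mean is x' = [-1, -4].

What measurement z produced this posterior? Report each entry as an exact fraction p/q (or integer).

x̄ = F·x = [-3, -7]
P̄ = F·P·Fᵀ + Q = [2 3; 3 16]
S = H·P̄·Hᵀ + R = [5]
K = P̄·Hᵀ·S⁻¹ = [-2/5; -3/5]
x' − x̄ = [2, 3] = K·y
y = (KᵀK)⁻¹·Kᵀ·(x' − x̄) = [-5]
z = y + H·x̄ = [-5] + [3] = [-2]

z = [-2]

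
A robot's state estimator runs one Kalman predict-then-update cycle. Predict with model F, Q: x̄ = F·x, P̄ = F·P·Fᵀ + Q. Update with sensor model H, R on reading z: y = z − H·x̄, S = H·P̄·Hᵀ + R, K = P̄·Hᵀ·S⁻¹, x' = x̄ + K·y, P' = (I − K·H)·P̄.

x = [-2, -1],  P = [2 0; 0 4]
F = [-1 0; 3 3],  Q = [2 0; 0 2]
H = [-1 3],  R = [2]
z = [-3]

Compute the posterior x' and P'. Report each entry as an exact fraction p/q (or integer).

x' = [20/21, -5/7]
P' = [850/273 92/91; 92/91 50/91]

x̄ = F·x = [2, -9]
P̄ = F·P·Fᵀ + Q = [4 -6; -6 56]
y = z − H·x̄ = [26]
S = H·P̄·Hᵀ + R = [546]
K = P̄·Hᵀ·S⁻¹ = [-11/273; 29/91]
x' = x̄ + K·y = [20/21, -5/7]
P' = (I − K·H)·P̄ = [850/273 92/91; 92/91 50/91]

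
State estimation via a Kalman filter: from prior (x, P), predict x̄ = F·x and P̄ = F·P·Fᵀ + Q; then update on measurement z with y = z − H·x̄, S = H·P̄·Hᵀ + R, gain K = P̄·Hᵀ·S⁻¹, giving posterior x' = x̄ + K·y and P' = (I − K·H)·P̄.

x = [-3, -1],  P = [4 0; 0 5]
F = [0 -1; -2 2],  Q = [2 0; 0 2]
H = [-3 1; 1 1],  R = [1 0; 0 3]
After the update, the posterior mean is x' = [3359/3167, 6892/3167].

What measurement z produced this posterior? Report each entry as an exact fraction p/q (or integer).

x̄ = F·x = [1, 4]
P̄ = F·P·Fᵀ + Q = [7 -10; -10 38]
S = H·P̄·Hᵀ + R = [162 37; 37 28]
K = P̄·Hᵀ·S⁻¹ = [-757/3167 661/3167; 868/3167 2020/3167]
x' − x̄ = [192/3167, -5776/3167] = K·y
y = (KᵀK)⁻¹·Kᵀ·(x' − x̄) = [-2, -2]
z = y + H·x̄ = [-2, -2] + [1, 5] = [-1, 3]

z = [-1, 3]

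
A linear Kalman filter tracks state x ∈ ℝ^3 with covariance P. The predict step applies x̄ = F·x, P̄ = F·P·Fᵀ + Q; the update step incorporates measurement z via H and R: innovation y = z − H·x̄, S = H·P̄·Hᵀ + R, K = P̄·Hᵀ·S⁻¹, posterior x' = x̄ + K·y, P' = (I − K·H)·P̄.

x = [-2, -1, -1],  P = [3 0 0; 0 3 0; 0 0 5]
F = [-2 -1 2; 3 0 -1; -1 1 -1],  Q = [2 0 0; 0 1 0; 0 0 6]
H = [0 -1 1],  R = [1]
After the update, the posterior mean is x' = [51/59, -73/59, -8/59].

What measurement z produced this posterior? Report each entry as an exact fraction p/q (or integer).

z = [1]

x̄ = F·x = [3, -5, 2]
P̄ = F·P·Fᵀ + Q = [37 -28 -7; -28 33 -4; -7 -4 17]
S = H·P̄·Hᵀ + R = [59]
K = P̄·Hᵀ·S⁻¹ = [21/59; -37/59; 21/59]
x' − x̄ = [-126/59, 222/59, -126/59] = K·y
y = (KᵀK)⁻¹·Kᵀ·(x' − x̄) = [-6]
z = y + H·x̄ = [-6] + [7] = [1]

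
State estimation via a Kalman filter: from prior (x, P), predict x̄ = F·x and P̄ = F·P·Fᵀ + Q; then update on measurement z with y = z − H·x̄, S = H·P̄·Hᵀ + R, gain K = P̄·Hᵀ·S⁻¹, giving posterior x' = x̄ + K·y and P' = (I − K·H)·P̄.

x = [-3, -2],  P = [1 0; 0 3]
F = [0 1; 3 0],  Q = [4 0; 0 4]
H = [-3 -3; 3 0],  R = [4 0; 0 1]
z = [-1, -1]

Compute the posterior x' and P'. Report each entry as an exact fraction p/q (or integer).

x' = [-2195/7807, 2316/7807]
P' = [847/7807 -819/7807; -819/7807 4147/7807]

x̄ = F·x = [-2, -9]
P̄ = F·P·Fᵀ + Q = [7 0; 0 13]
y = z − H·x̄ = [-34, 5]
S = H·P̄·Hᵀ + R = [184 -63; -63 64]
K = P̄·Hᵀ·S⁻¹ = [-21/7807 2541/7807; -2496/7807 -2457/7807]
x' = x̄ + K·y = [-2195/7807, 2316/7807]
P' = (I − K·H)·P̄ = [847/7807 -819/7807; -819/7807 4147/7807]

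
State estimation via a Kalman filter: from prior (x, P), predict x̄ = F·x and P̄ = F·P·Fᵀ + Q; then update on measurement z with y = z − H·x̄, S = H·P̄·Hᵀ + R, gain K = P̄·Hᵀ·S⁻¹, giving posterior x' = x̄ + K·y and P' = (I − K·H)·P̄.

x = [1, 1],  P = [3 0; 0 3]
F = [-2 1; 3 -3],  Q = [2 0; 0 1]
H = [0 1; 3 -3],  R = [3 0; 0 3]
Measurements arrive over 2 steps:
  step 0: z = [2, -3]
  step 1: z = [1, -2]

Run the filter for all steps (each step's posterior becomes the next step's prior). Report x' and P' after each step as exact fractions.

step 0: x' = [-314/905, 673/905], P' = [2111/1810 1773/1810; 1773/1810 2019/1810]
step 1: x' = [-94715/128996, -21307/128996], P' = [251623/257992 199287/257992; 199287/257992 228783/257992]

step 0: x̄ = F·x = [-1, 0]
step 0: P̄ = F·P·Fᵀ + Q = [17 -27; -27 55]
step 0: y = z − H·x̄ = [2, 0]
step 0: S = H·P̄·Hᵀ + R = [58 -246; -246 1137]
step 0: K = P̄·Hᵀ·S⁻¹ = [591/1810 169/905; 673/1810 -123/905]
step 0: x' = x̄ + K·y = [-314/905, 673/905]
step 0: P' = (I − K·H)·P̄ = [2111/1810 1773/1810; 1773/1810 2019/1810]
step 1: x̄ = F·x = [1301/905, -2961/905]
step 1: P̄ = F·P·Fᵀ + Q = [6991/1810 -1383/905; -1383/905 3533/905]
step 1: y = z − H·x̄ = [3866/905, -14596/905]
step 1: S = H·P̄·Hᵀ + R = [6248/905 -14748/905; -14748/905 181731/1810]
step 1: K = P̄·Hᵀ·S⁻¹ = [66429/257992 6542/32249; 76261/257992 -3687/32249]
step 1: x' = x̄ + K·y = [-94715/128996, -21307/128996]
step 1: P' = (I − K·H)·P̄ = [251623/257992 199287/257992; 199287/257992 228783/257992]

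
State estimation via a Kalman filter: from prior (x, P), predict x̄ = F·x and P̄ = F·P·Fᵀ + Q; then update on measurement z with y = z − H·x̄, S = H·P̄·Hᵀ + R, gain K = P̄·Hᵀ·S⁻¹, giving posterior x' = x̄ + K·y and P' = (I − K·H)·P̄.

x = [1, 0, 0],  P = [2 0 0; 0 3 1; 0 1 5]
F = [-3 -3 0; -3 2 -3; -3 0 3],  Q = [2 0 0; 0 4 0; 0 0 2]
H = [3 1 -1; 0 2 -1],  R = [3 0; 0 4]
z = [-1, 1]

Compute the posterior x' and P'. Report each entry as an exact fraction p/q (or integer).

x' = [-194553/169079, -239217/169079, -647161/169079]
P' = [261694/169079 473406/169079 1088208/169079; 473406/169079 1648418/169079 3057776/169079; 1088208/169079 3057776/169079 6304148/169079]

x̄ = F·x = [-3, -3, -3]
P̄ = F·P·Fᵀ + Q = [47 9 9; 9 67 -21; 9 -21 65]
y = z − H·x̄ = [8, 4]
S = H·P̄·Hᵀ + R = [600 289; 289 421]
K = P̄·Hᵀ·S⁻¹ = [56760/169079 -35349/169079; 3620/169079 59765/169079; 6084/169079 -47149/169079]
x' = x̄ + K·y = [-194553/169079, -239217/169079, -647161/169079]
P' = (I − K·H)·P̄ = [261694/169079 473406/169079 1088208/169079; 473406/169079 1648418/169079 3057776/169079; 1088208/169079 3057776/169079 6304148/169079]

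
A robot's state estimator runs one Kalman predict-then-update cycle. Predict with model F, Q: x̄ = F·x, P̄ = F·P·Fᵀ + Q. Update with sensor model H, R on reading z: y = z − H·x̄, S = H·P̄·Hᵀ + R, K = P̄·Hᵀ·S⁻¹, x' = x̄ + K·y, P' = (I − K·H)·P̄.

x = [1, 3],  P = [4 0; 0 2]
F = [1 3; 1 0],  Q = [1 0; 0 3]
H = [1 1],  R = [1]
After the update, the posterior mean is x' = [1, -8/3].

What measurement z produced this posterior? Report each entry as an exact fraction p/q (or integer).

z = [-2]

x̄ = F·x = [10, 1]
P̄ = F·P·Fᵀ + Q = [23 4; 4 7]
S = H·P̄·Hᵀ + R = [39]
K = P̄·Hᵀ·S⁻¹ = [9/13; 11/39]
x' − x̄ = [-9, -11/3] = K·y
y = (KᵀK)⁻¹·Kᵀ·(x' − x̄) = [-13]
z = y + H·x̄ = [-13] + [11] = [-2]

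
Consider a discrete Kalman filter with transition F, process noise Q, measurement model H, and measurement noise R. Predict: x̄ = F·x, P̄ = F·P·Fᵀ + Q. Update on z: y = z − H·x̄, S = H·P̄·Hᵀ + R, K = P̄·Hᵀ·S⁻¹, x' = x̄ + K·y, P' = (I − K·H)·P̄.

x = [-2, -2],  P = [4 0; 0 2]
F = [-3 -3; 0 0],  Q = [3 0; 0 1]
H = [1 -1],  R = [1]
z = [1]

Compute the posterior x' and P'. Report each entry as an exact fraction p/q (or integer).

x' = [81/59, 11/59]
P' = [114/59 57/59; 57/59 58/59]

x̄ = F·x = [12, 0]
P̄ = F·P·Fᵀ + Q = [57 0; 0 1]
y = z − H·x̄ = [-11]
S = H·P̄·Hᵀ + R = [59]
K = P̄·Hᵀ·S⁻¹ = [57/59; -1/59]
x' = x̄ + K·y = [81/59, 11/59]
P' = (I − K·H)·P̄ = [114/59 57/59; 57/59 58/59]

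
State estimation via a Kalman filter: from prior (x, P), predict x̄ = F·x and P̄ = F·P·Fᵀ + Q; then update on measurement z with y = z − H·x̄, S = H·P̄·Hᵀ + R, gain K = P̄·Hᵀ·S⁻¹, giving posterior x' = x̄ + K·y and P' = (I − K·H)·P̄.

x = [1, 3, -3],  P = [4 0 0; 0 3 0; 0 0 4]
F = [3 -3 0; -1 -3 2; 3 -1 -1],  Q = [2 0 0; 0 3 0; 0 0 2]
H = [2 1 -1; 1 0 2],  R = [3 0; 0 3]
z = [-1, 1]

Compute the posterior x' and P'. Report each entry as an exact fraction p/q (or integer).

x' = [6991/20764, -35571/20764, 8679/20764]
P' = [20035/20764 -28705/20764 -1205/20764; -28705/20764 23860/5191 7937/20764; -1205/20764 7937/20764 11623/20764]

x̄ = F·x = [-6, -16, 3]
P̄ = F·P·Fᵀ + Q = [65 15 45; 15 50 -11; 45 -11 45]
y = z − H·x̄ = [30, 1]
S = H·P̄·Hᵀ + R = [260 168; 168 428]
K = P̄·Hᵀ·S⁻¹ = [2095/10382 5875/20764; 10031/20764 -4277/20764; -508/5191 7347/20764]
x' = x̄ + K·y = [6991/20764, -35571/20764, 8679/20764]
P' = (I − K·H)·P̄ = [20035/20764 -28705/20764 -1205/20764; -28705/20764 23860/5191 7937/20764; -1205/20764 7937/20764 11623/20764]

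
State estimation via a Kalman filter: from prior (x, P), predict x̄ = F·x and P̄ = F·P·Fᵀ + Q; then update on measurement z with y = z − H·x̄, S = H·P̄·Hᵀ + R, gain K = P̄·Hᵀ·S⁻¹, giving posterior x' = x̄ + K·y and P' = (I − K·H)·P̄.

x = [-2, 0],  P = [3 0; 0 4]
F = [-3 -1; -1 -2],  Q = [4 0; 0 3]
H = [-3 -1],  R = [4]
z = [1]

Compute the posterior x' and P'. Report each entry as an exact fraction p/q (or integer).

x̄ = F·x = [6, 2]
P̄ = F·P·Fᵀ + Q = [35 17; 17 22]
y = z − H·x̄ = [21]
S = H·P̄·Hᵀ + R = [443]
K = P̄·Hᵀ·S⁻¹ = [-122/443; -73/443]
x' = x̄ + K·y = [96/443, -647/443]
P' = (I − K·H)·P̄ = [621/443 -1375/443; -1375/443 4417/443]

x' = [96/443, -647/443]
P' = [621/443 -1375/443; -1375/443 4417/443]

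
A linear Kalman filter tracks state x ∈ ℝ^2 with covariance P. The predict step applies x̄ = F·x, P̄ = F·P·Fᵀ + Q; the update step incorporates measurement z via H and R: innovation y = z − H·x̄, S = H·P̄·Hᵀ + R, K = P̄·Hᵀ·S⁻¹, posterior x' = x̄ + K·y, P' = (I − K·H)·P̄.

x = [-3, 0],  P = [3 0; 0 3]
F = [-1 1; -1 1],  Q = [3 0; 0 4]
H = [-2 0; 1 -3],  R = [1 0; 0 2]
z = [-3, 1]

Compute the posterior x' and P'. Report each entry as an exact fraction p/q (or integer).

x' = [3156/2081, 495/2081]
P' = [504/2081 174/2081; 174/2081 506/2081]

x̄ = F·x = [3, 3]
P̄ = F·P·Fᵀ + Q = [9 6; 6 10]
y = z − H·x̄ = [3, 7]
S = H·P̄·Hᵀ + R = [37 18; 18 65]
K = P̄·Hᵀ·S⁻¹ = [-1008/2081 -9/2081; -348/2081 -672/2081]
x' = x̄ + K·y = [3156/2081, 495/2081]
P' = (I − K·H)·P̄ = [504/2081 174/2081; 174/2081 506/2081]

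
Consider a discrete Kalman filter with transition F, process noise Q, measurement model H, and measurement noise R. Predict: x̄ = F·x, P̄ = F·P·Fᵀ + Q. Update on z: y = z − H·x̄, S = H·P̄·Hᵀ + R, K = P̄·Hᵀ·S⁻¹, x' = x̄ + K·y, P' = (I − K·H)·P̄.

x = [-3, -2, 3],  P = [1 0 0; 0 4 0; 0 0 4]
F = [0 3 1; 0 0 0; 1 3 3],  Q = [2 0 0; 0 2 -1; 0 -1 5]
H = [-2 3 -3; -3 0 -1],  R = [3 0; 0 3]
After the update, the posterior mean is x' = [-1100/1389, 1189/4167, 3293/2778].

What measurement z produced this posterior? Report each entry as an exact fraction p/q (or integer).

x̄ = F·x = [-3, 0, 0]
P̄ = F·P·Fᵀ + Q = [42 0 48; 0 2 -1; 48 -1 78]
S = H·P̄·Hᵀ + R = [1485 1017; 1017 747]
K = P̄·Hᵀ·S⁻¹ = [41/463 -491/1389; 317/4167 -142/1389; -851/2778 111/926]
x' − x̄ = [3067/1389, 1189/4167, 3293/2778] = K·y
y = (KᵀK)⁻¹·Kᵀ·(x' − x̄) = [-7, -8]
z = y + H·x̄ = [-7, -8] + [6, 9] = [-1, 1]

z = [-1, 1]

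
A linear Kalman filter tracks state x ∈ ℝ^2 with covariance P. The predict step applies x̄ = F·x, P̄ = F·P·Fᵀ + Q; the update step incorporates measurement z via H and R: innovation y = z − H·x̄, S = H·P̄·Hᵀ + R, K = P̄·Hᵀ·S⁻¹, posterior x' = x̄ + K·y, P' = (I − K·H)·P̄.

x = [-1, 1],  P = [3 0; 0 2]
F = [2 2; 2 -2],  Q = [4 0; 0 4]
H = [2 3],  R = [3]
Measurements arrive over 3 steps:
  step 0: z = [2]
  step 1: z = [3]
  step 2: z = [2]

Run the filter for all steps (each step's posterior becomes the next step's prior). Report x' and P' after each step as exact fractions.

step 0: x' = [280/121, -332/363], P' = [1704/121 -1116/121; -1116/121 2312/363]
step 1: x' = [957456/674333, 44004/674333], P' = [3171156/674333 -2071776/674333; -2071776/674333 1577380/674333]
step 2: x' = [320878328/147794825, -67605824/88676895], P' = [695460804/147794825 -90770784/29558965; -90770784/29558965 41410204/17735379]

step 0: x̄ = F·x = [0, -4]
step 0: P̄ = F·P·Fᵀ + Q = [24 4; 4 24]
step 0: y = z − H·x̄ = [14]
step 0: S = H·P̄·Hᵀ + R = [363]
step 0: K = P̄·Hᵀ·S⁻¹ = [20/121; 80/363]
step 0: x' = x̄ + K·y = [280/121, -332/363]
step 0: P' = (I − K·H)·P̄ = [1704/121 -1116/121; -1116/121 2312/363]
step 1: x̄ = F·x = [1016/363, 2344/363]
step 1: P̄ = F·P·Fᵀ + Q = [4364/363 11200/363; 11200/363 57932/363]
step 1: y = z − H·x̄ = [-725/33]
step 1: S = H·P̄·Hᵀ + R = [5573/3]
step 1: K = P̄·Hᵀ·S⁻¹ = [3848/61303; 17836/61303]
step 1: x' = x̄ + K·y = [957456/674333, 44004/674333]
step 1: P' = (I − K·H)·P̄ = [3171156/674333 -2071776/674333; -2071776/674333 1577380/674333]
step 2: x̄ = F·x = [2002920/674333, 1826904/674333]
step 2: P̄ = F·P·Fᵀ + Q = [5117268/674333 6375104/674333; 6375104/674333 38265684/674333]
step 2: y = z − H·x̄ = [-8137886/674333]
step 2: S = H·P̄·Hᵀ + R = [443384475/674333]
step 2: K = P̄·Hᵀ·S⁻¹ = [9786616/147794825; 25509452/88676895]
step 2: x' = x̄ + K·y = [320878328/147794825, -67605824/88676895]
step 2: P' = (I − K·H)·P̄ = [695460804/147794825 -90770784/29558965; -90770784/29558965 41410204/17735379]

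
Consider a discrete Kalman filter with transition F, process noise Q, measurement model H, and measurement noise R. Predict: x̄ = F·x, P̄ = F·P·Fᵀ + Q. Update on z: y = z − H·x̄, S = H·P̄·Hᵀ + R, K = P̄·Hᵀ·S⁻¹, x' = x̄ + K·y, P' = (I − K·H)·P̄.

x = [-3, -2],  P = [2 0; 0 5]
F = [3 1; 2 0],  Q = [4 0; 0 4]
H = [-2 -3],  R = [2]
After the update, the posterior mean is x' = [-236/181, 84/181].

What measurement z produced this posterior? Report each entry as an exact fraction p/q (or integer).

z = [1]

x̄ = F·x = [-11, -6]
P̄ = F·P·Fᵀ + Q = [27 12; 12 12]
S = H·P̄·Hᵀ + R = [362]
K = P̄·Hᵀ·S⁻¹ = [-45/181; -30/181]
x' − x̄ = [1755/181, 1170/181] = K·y
y = (KᵀK)⁻¹·Kᵀ·(x' − x̄) = [-39]
z = y + H·x̄ = [-39] + [40] = [1]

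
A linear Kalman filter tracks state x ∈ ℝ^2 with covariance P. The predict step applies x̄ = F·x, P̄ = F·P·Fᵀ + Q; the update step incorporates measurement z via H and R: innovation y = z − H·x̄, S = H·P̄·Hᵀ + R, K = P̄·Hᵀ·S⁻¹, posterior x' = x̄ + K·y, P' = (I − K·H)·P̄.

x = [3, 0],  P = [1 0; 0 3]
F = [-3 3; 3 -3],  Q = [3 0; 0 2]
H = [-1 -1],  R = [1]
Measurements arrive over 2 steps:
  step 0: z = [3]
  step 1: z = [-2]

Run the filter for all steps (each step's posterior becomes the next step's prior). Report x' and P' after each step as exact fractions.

step 0: x' = [-21/2, 8], P' = [75/2 -37; -37 112/3]
step 1: x' = [113/2, -329/6], P' = [1341 -2681/2; -2681/2 8045/6]

step 0: x̄ = F·x = [-9, 9]
step 0: P̄ = F·P·Fᵀ + Q = [39 -36; -36 38]
step 0: y = z − H·x̄ = [3]
step 0: S = H·P̄·Hᵀ + R = [6]
step 0: K = P̄·Hᵀ·S⁻¹ = [-1/2; -1/3]
step 0: x' = x̄ + K·y = [-21/2, 8]
step 0: P' = (I − K·H)·P̄ = [75/2 -37; -37 112/3]
step 1: x̄ = F·x = [111/2, -111/2]
step 1: P̄ = F·P·Fᵀ + Q = [2685/2 -2679/2; -2679/2 2683/2]
step 1: y = z − H·x̄ = [-2]
step 1: S = H·P̄·Hᵀ + R = [6]
step 1: K = P̄·Hᵀ·S⁻¹ = [-1/2; -1/3]
step 1: x' = x̄ + K·y = [113/2, -329/6]
step 1: P' = (I − K·H)·P̄ = [1341 -2681/2; -2681/2 8045/6]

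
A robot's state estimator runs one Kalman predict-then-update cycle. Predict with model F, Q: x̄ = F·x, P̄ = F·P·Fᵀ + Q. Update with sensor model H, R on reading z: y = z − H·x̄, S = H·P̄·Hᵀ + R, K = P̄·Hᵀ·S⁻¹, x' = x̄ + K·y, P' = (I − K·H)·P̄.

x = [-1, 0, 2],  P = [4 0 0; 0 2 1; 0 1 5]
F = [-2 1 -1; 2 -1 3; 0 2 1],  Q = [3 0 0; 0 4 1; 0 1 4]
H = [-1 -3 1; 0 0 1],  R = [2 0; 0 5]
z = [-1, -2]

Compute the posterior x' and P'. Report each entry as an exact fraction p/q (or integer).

x' = [953/764, -1951/3820, -503/382]
P' = [9215/764 -2997/764 265/382; -2997/764 7417/3820 209/191; 265/382 209/191 1505/382]

x̄ = F·x = [0, 4, 2]
P̄ = F·P·Fᵀ + Q = [24 -29 -2; -29 61 17; -2 17 21]
y = z − H·x̄ = [9, -4]
S = H·P̄·Hᵀ + R = [324 -28; -28 26]
K = P̄·Hᵀ·S⁻¹ = [153/764 53/382; -1543/3820 209/955; -7/382 301/382]
x' = x̄ + K·y = [953/764, -1951/3820, -503/382]
P' = (I − K·H)·P̄ = [9215/764 -2997/764 265/382; -2997/764 7417/3820 209/191; 265/382 209/191 1505/382]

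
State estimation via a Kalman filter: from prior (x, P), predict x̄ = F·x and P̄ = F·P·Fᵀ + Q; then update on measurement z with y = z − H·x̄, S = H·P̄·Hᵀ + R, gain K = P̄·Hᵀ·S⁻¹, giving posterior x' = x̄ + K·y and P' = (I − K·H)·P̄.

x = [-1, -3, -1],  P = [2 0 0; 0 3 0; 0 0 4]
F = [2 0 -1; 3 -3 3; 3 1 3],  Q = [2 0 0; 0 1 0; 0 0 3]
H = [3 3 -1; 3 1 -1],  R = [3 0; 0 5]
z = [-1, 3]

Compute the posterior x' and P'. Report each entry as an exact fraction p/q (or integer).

x' = [-12491/6303, -4115/2101, -68677/6303]
P' = [7462/2101 -1736/2101 17500/2101; -1736/2101 11894/6303 3635/2101; 17500/2101 3635/2101 61460/2101]

x̄ = F·x = [-1, 3, -9]
P̄ = F·P·Fᵀ + Q = [14 0 0; 0 82 45; 0 45 60]
y = z − H·x̄ = [-16, -6]
S = H·P̄·Hᵀ + R = [657 252; 252 183]
K = P̄·Hᵀ·S⁻¹ = [-322/6303 630/2101; 1017/2101 -2927/6303; 1945/6303 -1065/2101]
x' = x̄ + K·y = [-12491/6303, -4115/2101, -68677/6303]
P' = (I − K·H)·P̄ = [7462/2101 -1736/2101 17500/2101; -1736/2101 11894/6303 3635/2101; 17500/2101 3635/2101 61460/2101]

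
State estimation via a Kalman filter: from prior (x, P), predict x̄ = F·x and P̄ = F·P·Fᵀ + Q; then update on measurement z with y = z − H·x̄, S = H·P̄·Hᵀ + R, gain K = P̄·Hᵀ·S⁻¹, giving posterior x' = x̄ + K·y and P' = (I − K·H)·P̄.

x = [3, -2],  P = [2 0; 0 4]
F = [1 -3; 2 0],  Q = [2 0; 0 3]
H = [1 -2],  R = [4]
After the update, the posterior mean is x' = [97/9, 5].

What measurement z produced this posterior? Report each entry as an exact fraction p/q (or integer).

x̄ = F·x = [9, 6]
P̄ = F·P·Fᵀ + Q = [40 4; 4 11]
S = H·P̄·Hᵀ + R = [72]
K = P̄·Hᵀ·S⁻¹ = [4/9; -1/4]
x' − x̄ = [16/9, -1] = K·y
y = (KᵀK)⁻¹·Kᵀ·(x' − x̄) = [4]
z = y + H·x̄ = [4] + [-3] = [1]

z = [1]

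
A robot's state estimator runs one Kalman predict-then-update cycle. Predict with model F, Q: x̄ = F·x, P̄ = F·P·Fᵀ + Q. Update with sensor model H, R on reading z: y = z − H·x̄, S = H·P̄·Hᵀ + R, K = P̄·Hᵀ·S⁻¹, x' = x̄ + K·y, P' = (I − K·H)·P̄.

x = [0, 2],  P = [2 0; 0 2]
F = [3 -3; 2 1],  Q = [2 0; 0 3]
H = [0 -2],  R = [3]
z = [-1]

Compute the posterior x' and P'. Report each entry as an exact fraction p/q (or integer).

x̄ = F·x = [-6, 2]
P̄ = F·P·Fᵀ + Q = [38 6; 6 13]
y = z − H·x̄ = [3]
S = H·P̄·Hᵀ + R = [55]
K = P̄·Hᵀ·S⁻¹ = [-12/55; -26/55]
x' = x̄ + K·y = [-366/55, 32/55]
P' = (I − K·H)·P̄ = [1946/55 18/55; 18/55 39/55]

x' = [-366/55, 32/55]
P' = [1946/55 18/55; 18/55 39/55]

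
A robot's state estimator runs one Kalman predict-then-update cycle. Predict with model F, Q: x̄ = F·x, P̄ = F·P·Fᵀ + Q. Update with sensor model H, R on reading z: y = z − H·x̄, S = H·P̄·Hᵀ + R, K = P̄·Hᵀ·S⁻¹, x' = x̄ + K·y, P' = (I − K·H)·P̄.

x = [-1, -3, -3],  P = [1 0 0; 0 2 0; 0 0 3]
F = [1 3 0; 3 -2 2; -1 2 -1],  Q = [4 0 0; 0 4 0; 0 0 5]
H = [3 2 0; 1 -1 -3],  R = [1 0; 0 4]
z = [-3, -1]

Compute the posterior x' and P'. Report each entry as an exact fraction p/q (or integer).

x̄ = F·x = [-10, -3, -2]
P̄ = F·P·Fᵀ + Q = [23 -9 11; -9 33 -17; 11 -17 17]
y = z − H·x̄ = [33, 0]
S = H·P̄·Hᵀ + R = [232 15; 15 63]
K = P̄·Hᵀ·S⁻¹ = [1076/4797 -997/14391; 86/533 167/1599; 94/4797 -5321/14391]
x' = x̄ + K·y = [-4154/1599, 1239/533, -2164/1599]
P' = (I − K·H)·P̄ = [165368/14391 -27382/1599 138598/14391; -27382/1599 13734/533 -23084/1599; 138598/14391 -23084/1599 122546/14391]

x' = [-4154/1599, 1239/533, -2164/1599]
P' = [165368/14391 -27382/1599 138598/14391; -27382/1599 13734/533 -23084/1599; 138598/14391 -23084/1599 122546/14391]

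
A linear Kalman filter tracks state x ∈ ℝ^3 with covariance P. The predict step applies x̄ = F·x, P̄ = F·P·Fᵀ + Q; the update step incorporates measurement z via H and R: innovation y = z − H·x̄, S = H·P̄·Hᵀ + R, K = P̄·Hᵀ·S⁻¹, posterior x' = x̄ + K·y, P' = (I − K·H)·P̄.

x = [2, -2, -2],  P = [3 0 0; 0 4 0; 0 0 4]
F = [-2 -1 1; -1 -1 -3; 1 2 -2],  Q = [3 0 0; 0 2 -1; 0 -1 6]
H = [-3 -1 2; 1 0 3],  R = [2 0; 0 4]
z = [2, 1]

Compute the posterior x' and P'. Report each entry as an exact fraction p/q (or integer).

x' = [-177953/75999, 542855/75999, 82312/75999]
P' = [180317/75999 -611507/75999 -51811/75999; -611507/75999 2338583/75999 237973/75999; -51811/75999 237973/75999 47177/75999]

x̄ = F·x = [-4, 6, 2]
P̄ = F·P·Fᵀ + Q = [23 -2 -22; -2 45 12; -22 12 41]
y = z − H·x̄ = [-8, -1]
S = H·P̄·Hᵀ + R = [622 297; 297 264]
K = P̄·Hᵀ·S⁻¹ = [-501/2303 6221/75999; -426/2303 25603/75999; 179/2303 22430/75999]
x' = x̄ + K·y = [-177953/75999, 542855/75999, 82312/75999]
P' = (I − K·H)·P̄ = [180317/75999 -611507/75999 -51811/75999; -611507/75999 2338583/75999 237973/75999; -51811/75999 237973/75999 47177/75999]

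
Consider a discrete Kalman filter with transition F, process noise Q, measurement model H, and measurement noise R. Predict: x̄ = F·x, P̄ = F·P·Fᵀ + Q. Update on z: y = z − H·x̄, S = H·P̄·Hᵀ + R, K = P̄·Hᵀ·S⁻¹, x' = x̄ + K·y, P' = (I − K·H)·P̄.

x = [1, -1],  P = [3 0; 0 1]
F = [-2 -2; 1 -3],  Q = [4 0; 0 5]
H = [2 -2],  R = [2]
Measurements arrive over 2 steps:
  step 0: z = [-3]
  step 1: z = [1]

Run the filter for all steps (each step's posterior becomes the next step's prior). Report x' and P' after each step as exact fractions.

step 0: x̄ = F·x = [0, 4]
step 0: P̄ = F·P·Fᵀ + Q = [20 0; 0 17]
step 0: y = z − H·x̄ = [5]
step 0: S = H·P̄·Hᵀ + R = [150]
step 0: K = P̄·Hᵀ·S⁻¹ = [4/15; -17/75]
step 0: x' = x̄ + K·y = [4/3, 43/15]
step 0: P' = (I − K·H)·P̄ = [28/3 136/15; 136/15 697/75]
step 1: x̄ = F·x = [-42/5, -109/15]
step 1: P̄ = F·P·Fᵀ + Q = [3776/25 1834/25; 1834/25 3268/75]
step 1: y = z − H·x̄ = [49/15]
step 1: S = H·P̄·Hᵀ + R = [14518/75]
step 1: K = P̄·Hᵀ·S⁻¹ = [5826/7259; 2234/7259]
step 1: x' = x̄ + K·y = [-5992/1037, -6493/1037]
step 1: P' = (I − K·H)·P̄ = [191272/7259 185446/7259; 185446/7259 183212/7259]

step 0: x' = [4/3, 43/15], P' = [28/3 136/15; 136/15 697/75]
step 1: x' = [-5992/1037, -6493/1037], P' = [191272/7259 185446/7259; 185446/7259 183212/7259]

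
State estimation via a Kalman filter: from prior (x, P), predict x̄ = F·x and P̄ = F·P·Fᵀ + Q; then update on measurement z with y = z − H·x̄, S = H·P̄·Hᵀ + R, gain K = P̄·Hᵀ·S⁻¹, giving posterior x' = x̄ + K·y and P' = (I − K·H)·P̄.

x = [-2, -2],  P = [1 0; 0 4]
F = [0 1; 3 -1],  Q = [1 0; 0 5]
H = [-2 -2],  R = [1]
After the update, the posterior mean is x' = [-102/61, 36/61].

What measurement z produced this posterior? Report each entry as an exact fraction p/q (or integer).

x̄ = F·x = [-2, -4]
P̄ = F·P·Fᵀ + Q = [5 -4; -4 18]
S = H·P̄·Hᵀ + R = [61]
K = P̄·Hᵀ·S⁻¹ = [-2/61; -28/61]
x' − x̄ = [20/61, 280/61] = K·y
y = (KᵀK)⁻¹·Kᵀ·(x' − x̄) = [-10]
z = y + H·x̄ = [-10] + [12] = [2]

z = [2]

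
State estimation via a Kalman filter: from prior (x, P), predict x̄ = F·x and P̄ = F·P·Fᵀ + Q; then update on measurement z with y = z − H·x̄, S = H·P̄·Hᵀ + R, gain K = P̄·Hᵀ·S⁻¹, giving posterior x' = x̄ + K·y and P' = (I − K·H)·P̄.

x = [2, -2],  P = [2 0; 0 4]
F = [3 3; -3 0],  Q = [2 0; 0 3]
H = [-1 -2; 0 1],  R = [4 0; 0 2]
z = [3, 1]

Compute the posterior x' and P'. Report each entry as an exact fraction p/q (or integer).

x' = [-367/90, 7/15]
P' = [1334/135 -148/45; -148/45 26/15]

x̄ = F·x = [0, -6]
P̄ = F·P·Fᵀ + Q = [56 -18; -18 21]
y = z − H·x̄ = [-9, 7]
S = H·P̄·Hᵀ + R = [72 -24; -24 23]
K = P̄·Hᵀ·S⁻¹ = [-223/270 -74/45; -2/45 13/15]
x' = x̄ + K·y = [-367/90, 7/15]
P' = (I − K·H)·P̄ = [1334/135 -148/45; -148/45 26/15]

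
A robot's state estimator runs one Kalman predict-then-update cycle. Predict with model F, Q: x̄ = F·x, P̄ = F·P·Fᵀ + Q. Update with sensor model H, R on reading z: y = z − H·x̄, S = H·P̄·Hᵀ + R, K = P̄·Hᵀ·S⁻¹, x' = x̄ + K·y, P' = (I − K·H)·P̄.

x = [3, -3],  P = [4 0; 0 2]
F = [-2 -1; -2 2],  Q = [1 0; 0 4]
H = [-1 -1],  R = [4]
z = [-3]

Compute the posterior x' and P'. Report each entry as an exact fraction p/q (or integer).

x' = [111/25, -12/5]
P' = [464/75 -68/15; -68/15 20/3]

x̄ = F·x = [-3, -12]
P̄ = F·P·Fᵀ + Q = [19 12; 12 28]
y = z − H·x̄ = [-18]
S = H·P̄·Hᵀ + R = [75]
K = P̄·Hᵀ·S⁻¹ = [-31/75; -8/15]
x' = x̄ + K·y = [111/25, -12/5]
P' = (I − K·H)·P̄ = [464/75 -68/15; -68/15 20/3]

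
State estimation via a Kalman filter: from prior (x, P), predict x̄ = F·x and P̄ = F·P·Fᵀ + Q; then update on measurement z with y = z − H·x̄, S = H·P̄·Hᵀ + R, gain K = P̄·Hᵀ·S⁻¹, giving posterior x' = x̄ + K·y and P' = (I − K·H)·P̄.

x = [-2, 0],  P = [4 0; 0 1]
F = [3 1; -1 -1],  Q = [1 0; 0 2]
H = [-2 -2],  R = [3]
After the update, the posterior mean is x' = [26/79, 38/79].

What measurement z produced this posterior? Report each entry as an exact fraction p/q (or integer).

x̄ = F·x = [-6, 2]
P̄ = F·P·Fᵀ + Q = [38 -13; -13 7]
S = H·P̄·Hᵀ + R = [79]
K = P̄·Hᵀ·S⁻¹ = [-50/79; 12/79]
x' − x̄ = [500/79, -120/79] = K·y
y = (KᵀK)⁻¹·Kᵀ·(x' − x̄) = [-10]
z = y + H·x̄ = [-10] + [8] = [-2]

z = [-2]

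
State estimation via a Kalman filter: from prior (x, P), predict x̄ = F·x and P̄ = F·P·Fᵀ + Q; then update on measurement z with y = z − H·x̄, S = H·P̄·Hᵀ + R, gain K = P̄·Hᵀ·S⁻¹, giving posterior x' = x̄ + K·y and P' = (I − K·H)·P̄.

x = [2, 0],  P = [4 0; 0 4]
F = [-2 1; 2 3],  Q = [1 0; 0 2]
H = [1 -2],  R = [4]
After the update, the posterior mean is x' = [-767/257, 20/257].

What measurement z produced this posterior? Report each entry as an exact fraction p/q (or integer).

z = [-3]

x̄ = F·x = [-4, 4]
P̄ = F·P·Fᵀ + Q = [21 -4; -4 54]
S = H·P̄·Hᵀ + R = [257]
K = P̄·Hᵀ·S⁻¹ = [29/257; -112/257]
x' − x̄ = [261/257, -1008/257] = K·y
y = (KᵀK)⁻¹·Kᵀ·(x' − x̄) = [9]
z = y + H·x̄ = [9] + [-12] = [-3]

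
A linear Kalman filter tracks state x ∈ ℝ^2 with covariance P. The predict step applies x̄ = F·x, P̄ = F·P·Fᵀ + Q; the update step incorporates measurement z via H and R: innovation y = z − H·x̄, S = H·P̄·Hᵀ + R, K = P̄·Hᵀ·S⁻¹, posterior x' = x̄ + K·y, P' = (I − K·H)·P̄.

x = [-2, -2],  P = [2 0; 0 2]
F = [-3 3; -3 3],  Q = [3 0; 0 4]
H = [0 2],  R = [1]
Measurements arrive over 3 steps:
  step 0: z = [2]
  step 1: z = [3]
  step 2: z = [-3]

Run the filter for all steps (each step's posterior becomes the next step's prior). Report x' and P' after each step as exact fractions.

step 0: x̄ = F·x = [0, 0]
step 0: P̄ = F·P·Fᵀ + Q = [39 36; 36 40]
step 0: y = z − H·x̄ = [2]
step 0: S = H·P̄·Hᵀ + R = [161]
step 0: K = P̄·Hᵀ·S⁻¹ = [72/161; 80/161]
step 0: x' = x̄ + K·y = [144/161, 160/161]
step 0: P' = (I − K·H)·P̄ = [1095/161 36/161; 36/161 40/161]
step 1: x̄ = F·x = [48/161, 48/161]
step 1: P̄ = F·P·Fᵀ + Q = [10050/161 9567/161; 9567/161 10211/161]
step 1: y = z − H·x̄ = [387/161]
step 1: S = H·P̄·Hᵀ + R = [41005/161]
step 1: K = P̄·Hᵀ·S⁻¹ = [19134/41005; 20422/41005]
step 1: x' = x̄ + K·y = [58218/41005, 61314/41005]
step 1: P' = (I − K·H)·P̄ = [285654/41005 9567/41005; 9567/41005 10211/41005]
step 2: x̄ = F·x = [9288/41005, 9288/41005]
step 2: P̄ = F·P·Fᵀ + Q = [2613594/41005 2490579/41005; 2490579/41005 2654599/41005]
step 2: y = z − H·x̄ = [-141591/41005]
step 2: S = H·P̄·Hᵀ + R = [10659401/41005]
step 2: K = P̄·Hᵀ·S⁻¹ = [4981158/10659401; 5309198/10659401]
step 2: x' = x̄ + K·y = [-14785578/10659401, -15918306/10659401]
step 2: P' = (I − K·H)·P̄ = [74318046/10659401 2490579/10659401; 2490579/10659401 2654599/10659401]

step 0: x' = [144/161, 160/161], P' = [1095/161 36/161; 36/161 40/161]
step 1: x' = [58218/41005, 61314/41005], P' = [285654/41005 9567/41005; 9567/41005 10211/41005]
step 2: x' = [-14785578/10659401, -15918306/10659401], P' = [74318046/10659401 2490579/10659401; 2490579/10659401 2654599/10659401]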